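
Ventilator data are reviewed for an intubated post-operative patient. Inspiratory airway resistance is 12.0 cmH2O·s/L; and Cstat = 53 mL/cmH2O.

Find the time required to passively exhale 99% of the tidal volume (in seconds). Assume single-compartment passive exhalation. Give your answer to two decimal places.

τ = R × C = 12.0 × 53 mL/cmH2O = 12.0 × 0.053 L/cmH2O = 0.636 s.
Exhaled fraction f = 1 − e^(−t/τ) → t = −τ·ln(1 − f) = −0.636·ln(0.01) = 2.929 s.

2.93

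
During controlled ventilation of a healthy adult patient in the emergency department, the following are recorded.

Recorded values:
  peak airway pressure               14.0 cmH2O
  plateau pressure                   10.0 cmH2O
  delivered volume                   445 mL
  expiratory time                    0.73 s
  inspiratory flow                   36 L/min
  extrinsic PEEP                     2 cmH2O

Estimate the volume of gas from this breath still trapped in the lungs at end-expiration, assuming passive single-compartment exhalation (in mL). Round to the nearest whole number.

Flow: 36 L/min ÷ 60 = 0.6 L/s.
R = (PIP − Pplat)/V̇ = (14.0 − 10.0) / 0.6 = 4.0/0.6 = 6.667 cmH2O·s/L.
C = Vt/(Pplat − PEEP) = 445.0 / (10.0 − 2) = 445.0/8.0 = 55.625 mL/cmH2O.
τ = R × C = 6.667 × 0.05563 L/cmH2O = 0.3709 s.
Fraction remaining = e^(−Te/τ) = e^(−0.73/0.3709) = 0.1397.
Trapped volume = 445.0 × 0.1397 = 62.167 mL.

62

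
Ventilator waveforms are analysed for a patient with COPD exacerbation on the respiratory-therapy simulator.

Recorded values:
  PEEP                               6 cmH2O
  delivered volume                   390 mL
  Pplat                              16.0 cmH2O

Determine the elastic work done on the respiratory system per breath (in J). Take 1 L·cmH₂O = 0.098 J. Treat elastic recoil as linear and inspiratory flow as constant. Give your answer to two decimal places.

Elastic work ≈ ½ × (Pplat − PEEP) × Vt = 0.5 × (16.0 − 6) × 0.390 L = 0.5 × 10.0 × 0.390 = 1.95 L·cmH2O.
× 0.098 J/(L·cmH2O) → 0.1911 J.

0.19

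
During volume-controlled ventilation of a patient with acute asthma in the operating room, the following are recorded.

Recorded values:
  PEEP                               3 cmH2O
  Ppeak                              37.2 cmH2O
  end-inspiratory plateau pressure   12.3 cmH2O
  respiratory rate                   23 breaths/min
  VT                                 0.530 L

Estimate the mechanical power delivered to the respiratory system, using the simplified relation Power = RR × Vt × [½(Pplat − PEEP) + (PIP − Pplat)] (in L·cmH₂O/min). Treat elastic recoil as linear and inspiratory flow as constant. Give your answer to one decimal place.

Per-breath work = Vt × [½(Pplat−PEEP) + (PIP−Pplat)] = 0.530 × [0.5×9.3 + 24.9] = 0.530 × 29.55 = 15.662 L·cmH2O.
Power = 23 × 15.662 = 360.23 L·cmH2O/min.

360.2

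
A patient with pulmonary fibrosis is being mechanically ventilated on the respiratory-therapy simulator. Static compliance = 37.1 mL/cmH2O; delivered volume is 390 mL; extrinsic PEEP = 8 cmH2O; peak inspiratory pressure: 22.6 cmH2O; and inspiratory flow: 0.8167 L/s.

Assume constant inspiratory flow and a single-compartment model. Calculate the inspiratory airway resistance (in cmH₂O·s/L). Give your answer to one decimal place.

Equation of motion (constant flow): PIP = Vt/C + R·V̇ + PEEP.
R·V̇ = PIP − Vt/C − PEEP = 22.6 − 390/37.1 − 8 = 22.6 − 10.512 − 8 = 4.088 cmH2O.
R = 4.088 / 0.8167 = 5.006 cmH2O·s/L.

5.0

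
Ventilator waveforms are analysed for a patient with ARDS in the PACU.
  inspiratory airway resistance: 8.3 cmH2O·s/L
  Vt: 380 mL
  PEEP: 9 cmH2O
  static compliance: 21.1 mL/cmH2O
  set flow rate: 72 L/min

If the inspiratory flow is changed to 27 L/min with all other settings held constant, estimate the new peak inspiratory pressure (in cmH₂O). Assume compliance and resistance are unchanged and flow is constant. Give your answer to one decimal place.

30.7

Flow: 72 L/min ÷ 60 = 1.2 L/s.
New flow: 27 L/min ÷ 60 = 0.45 L/s.
PIP = Vt/C + R·V̇ + PEEP (constant-flow equation of motion).
Only the resistive term changes: ΔPIP = R × ΔV̇ = 8.3 × (0.45 − 1.2) = 8.3 × -0.75 = -6.225 cmH2O.
Original PIP = 380/21.1 + 8.3×1.2 + 9 = 36.969 cmH2O; new PIP = 36.969 + (-6.225) = 30.744 cmH2O.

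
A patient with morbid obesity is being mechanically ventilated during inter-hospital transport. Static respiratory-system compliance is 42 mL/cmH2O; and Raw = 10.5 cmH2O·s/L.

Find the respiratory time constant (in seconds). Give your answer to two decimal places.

0.44

τ = R × C = 10.5 × 42 mL/cmH2O = 10.5 × 0.042 L/cmH2O = 0.441 s.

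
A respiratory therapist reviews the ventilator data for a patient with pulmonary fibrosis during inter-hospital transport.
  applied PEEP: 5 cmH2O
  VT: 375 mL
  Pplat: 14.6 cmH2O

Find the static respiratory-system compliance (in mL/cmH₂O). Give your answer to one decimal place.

39.1

Cstat = Vt / (Pplat − PEEP) = 375 / (14.6 − 5) = 375 / 9.6 = 39.063 mL/cmH2O.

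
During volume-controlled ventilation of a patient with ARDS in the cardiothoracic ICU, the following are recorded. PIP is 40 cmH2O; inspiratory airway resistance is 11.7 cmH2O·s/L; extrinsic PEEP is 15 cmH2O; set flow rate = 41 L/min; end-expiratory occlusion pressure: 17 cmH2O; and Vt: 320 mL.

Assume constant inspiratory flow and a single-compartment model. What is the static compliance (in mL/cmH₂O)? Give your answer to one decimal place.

21.3

Flow: 41 L/min ÷ 60 = 0.6833 L/s.
Total PEEP = 17 cmH2O (set 15 + intrinsic 2); this is the baseline alveolar pressure.
Equation of motion (constant flow): PIP = Vt/C + R·V̇ + PEEP.
Vt/C = PIP − R·V̇ − PEEP = 40 − 11.7×0.6833 − 17 = 40 − 7.995 − 17 = 15.005 cmH2O.
C = Vt / 15.005 = 320 / 15.005 = 21.326 mL/cmH2O.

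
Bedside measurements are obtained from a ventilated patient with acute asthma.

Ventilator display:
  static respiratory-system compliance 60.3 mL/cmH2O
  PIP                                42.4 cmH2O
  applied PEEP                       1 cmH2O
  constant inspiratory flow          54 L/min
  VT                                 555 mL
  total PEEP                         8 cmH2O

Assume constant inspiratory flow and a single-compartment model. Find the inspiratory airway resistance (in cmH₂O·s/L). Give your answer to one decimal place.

28.0

Flow: 54 L/min ÷ 60 = 0.9 L/s.
Total PEEP = 8 cmH2O (set 1 + intrinsic 7); this is the baseline alveolar pressure.
Equation of motion (constant flow): PIP = Vt/C + R·V̇ + PEEP.
R·V̇ = PIP − Vt/C − PEEP = 42.4 − 555/60.3 − 8 = 42.4 − 9.204 − 8 = 25.196 cmH2O.
R = 25.196 / 0.9 = 27.996 cmH2O·s/L.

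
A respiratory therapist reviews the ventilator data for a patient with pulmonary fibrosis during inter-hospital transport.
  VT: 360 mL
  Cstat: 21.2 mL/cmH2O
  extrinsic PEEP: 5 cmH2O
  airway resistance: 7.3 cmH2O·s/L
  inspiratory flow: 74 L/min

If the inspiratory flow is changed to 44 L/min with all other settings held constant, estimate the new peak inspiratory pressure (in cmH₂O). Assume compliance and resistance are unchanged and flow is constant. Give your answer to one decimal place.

27.3

Flow: 74 L/min ÷ 60 = 1.2333 L/s.
New flow: 44 L/min ÷ 60 = 0.7333 L/s.
PIP = Vt/C + R·V̇ + PEEP (constant-flow equation of motion).
Only the resistive term changes: ΔPIP = R × ΔV̇ = 7.3 × (0.7333 − 1.2333) = 7.3 × -0.5 = -3.65 cmH2O.
Original PIP = 360/21.2 + 7.3×1.2333 + 5 = 30.984 cmH2O; new PIP = 30.984 + (-3.65) = 27.334 cmH2O.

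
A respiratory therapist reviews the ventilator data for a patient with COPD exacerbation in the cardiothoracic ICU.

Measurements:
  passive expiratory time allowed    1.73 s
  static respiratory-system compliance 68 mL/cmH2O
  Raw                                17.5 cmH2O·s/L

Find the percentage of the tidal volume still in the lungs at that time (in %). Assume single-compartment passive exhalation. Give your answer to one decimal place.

23.4

τ = R × C = 17.5 × 68 mL/cmH2O = 17.5 × 0.068 L/cmH2O = 1.19 s.
Passive exhalation: V(t)/V₀ = e^(−t/τ) = e^(−1.73/1.19) = 0.2337.
Fraction remaining = 0.2337 → 23.37%.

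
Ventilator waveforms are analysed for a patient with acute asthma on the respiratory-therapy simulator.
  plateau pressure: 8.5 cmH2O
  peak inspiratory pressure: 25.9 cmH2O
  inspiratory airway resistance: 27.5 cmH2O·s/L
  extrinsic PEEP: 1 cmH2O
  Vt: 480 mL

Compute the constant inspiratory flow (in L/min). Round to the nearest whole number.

38

flow = (PIP − Pplat) / Raw = (25.9 − 8.5) / 27.5 = 0.6327 L/s × 60 = 37.962 L/min.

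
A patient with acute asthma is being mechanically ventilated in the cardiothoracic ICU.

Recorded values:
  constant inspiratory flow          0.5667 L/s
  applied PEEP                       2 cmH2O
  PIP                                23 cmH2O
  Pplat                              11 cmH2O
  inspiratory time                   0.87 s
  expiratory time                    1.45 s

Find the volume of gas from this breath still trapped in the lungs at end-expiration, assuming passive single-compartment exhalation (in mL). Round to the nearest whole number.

Vt = flow × Ti = 0.5667 L/s × 0.87 s × 1000 mL/L = 493.03 mL.
R = (PIP − Pplat)/V̇ = (23 − 11) / 0.5667 = 12.0/0.5667 = 21.175 cmH2O·s/L.
C = Vt/(Pplat − PEEP) = 493.03 / (11 − 2) = 493.03/9.0 = 54.781 mL/cmH2O.
τ = R × C = 21.175 × 0.05478 L/cmH2O = 1.16 s.
Fraction remaining = e^(−Te/τ) = e^(−1.45/1.16) = 0.2865.
Trapped volume = 493.03 × 0.2865 = 141.25 mL.

141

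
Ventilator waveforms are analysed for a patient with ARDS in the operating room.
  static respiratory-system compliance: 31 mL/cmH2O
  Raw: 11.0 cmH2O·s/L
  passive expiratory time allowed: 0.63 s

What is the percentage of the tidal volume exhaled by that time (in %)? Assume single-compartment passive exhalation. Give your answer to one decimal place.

τ = R × C = 11.0 × 31 mL/cmH2O = 11.0 × 0.031 L/cmH2O = 0.341 s.
Passive exhalation: V(t)/V₀ = e^(−t/τ) = e^(−0.63/0.341) = 0.1576.
Fraction exhaled = 1 − 0.1576 = 0.8424 → 84.24%.

84.2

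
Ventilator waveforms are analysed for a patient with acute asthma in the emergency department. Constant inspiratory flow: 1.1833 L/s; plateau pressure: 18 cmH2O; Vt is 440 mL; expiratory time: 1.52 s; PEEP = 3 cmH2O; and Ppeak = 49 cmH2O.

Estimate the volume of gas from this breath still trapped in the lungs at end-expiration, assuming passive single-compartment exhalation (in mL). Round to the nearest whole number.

R = (PIP − Pplat)/V̇ = (49 − 18) / 1.1833 = 31.0/1.1833 = 26.198 cmH2O·s/L.
C = Vt/(Pplat − PEEP) = 440.0 / (18 − 3) = 440.0/15.0 = 29.333 mL/cmH2O.
τ = R × C = 26.198 × 0.02933 L/cmH2O = 0.7684 s.
Fraction remaining = e^(−Te/τ) = e^(−1.52/0.7684) = 0.1383.
Trapped volume = 440.0 × 0.1383 = 60.852 mL.

61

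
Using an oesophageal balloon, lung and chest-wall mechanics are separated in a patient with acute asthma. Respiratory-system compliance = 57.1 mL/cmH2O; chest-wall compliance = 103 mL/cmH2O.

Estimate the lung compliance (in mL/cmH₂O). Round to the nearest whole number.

128

1/CL = 1/Crs − 1/Ccw.
1/CL = 1/57.1 − 1/103 = 0.007804.
CL = 128.14 mL/cmH2O.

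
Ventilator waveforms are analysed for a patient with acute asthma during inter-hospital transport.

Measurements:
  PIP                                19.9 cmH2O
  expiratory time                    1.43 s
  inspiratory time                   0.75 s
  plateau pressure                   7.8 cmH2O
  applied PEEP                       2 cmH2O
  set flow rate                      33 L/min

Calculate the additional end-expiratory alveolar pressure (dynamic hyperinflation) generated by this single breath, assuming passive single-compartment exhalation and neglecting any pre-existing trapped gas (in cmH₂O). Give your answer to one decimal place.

Flow: 33 L/min ÷ 60 = 0.55 L/s.
Vt = flow × Ti = 0.55 L/s × 0.75 s × 1000 mL/L = 412.5 mL.
R = (PIP − Pplat)/V̇ = (19.9 − 7.8) / 0.55 = 12.1/0.55 = 22.0 cmH2O·s/L.
C = Vt/(Pplat − PEEP) = 412.5 / (7.8 − 2) = 412.5/5.8 = 71.121 mL/cmH2O.
τ = R × C = 22.0 × 0.07112 L/cmH2O = 1.565 s.
Fraction remaining = e^(−Te/τ) = e^(−1.43/1.565) = 0.401; trapped volume = 412.5 × 0.401 = 165.41 mL.
Additional alveolar pressure from trapping ≈ V_trapped / C = 165.41 / 71.121 = 2.326 cmH2O.

2.3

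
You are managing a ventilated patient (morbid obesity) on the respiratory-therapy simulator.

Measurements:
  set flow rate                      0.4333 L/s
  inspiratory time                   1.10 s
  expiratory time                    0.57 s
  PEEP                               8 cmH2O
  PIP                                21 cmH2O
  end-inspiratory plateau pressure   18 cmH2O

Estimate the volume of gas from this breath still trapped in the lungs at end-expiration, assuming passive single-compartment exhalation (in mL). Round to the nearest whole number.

Vt = flow × Ti = 0.4333 L/s × 1.10 s × 1000 mL/L = 476.63 mL.
R = (PIP − Pplat)/V̇ = (21 − 18) / 0.4333 = 3.0/0.4333 = 6.924 cmH2O·s/L.
C = Vt/(Pplat − PEEP) = 476.63 / (18 − 8) = 476.63/10.0 = 47.663 mL/cmH2O.
τ = R × C = 6.924 × 0.04766 L/cmH2O = 0.33 s.
Fraction remaining = e^(−Te/τ) = e^(−0.57/0.33) = 0.1778.
Trapped volume = 476.63 × 0.1778 = 84.745 mL.

85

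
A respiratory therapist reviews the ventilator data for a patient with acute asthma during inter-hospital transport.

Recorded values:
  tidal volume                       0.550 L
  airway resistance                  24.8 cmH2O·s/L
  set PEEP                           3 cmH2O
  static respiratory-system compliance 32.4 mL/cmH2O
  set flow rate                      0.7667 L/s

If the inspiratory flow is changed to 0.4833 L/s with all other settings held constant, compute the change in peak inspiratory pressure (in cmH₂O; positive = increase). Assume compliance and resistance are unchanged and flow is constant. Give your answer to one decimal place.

PIP = Vt/C + R·V̇ + PEEP (constant-flow equation of motion).
Only the resistive term changes: ΔPIP = R × ΔV̇ = 24.8 × (0.4833 − 0.7667) = 24.8 × -0.2834 = -7.028 cmH2O.

-7.0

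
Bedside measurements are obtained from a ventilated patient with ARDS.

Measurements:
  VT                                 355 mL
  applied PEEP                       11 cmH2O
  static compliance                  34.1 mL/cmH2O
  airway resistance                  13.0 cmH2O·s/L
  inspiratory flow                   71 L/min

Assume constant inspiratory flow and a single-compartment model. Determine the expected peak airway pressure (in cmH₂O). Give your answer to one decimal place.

36.8

Flow: 71 L/min ÷ 60 = 1.1833 L/s.
Equation of motion (constant flow): PIP = Vt/C + R·V̇ + PEEP.
PIP = 355/34.1 + 13.0×1.1833 + 11 = 10.411 + 15.383 + 11 = 36.794 cmH2O.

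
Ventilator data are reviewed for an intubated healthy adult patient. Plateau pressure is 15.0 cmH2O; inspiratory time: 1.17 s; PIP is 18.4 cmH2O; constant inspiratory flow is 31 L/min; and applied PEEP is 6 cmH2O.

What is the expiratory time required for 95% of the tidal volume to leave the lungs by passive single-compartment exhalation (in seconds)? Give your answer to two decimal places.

1.32

Flow: 31 L/min ÷ 60 = 0.5167 L/s.
Vt = flow × Ti = 0.5167 L/s × 1.17 s × 1000 mL/L = 604.54 mL.
R = (PIP − Pplat)/V̇ = (18.4 − 15.0) / 0.5167 = 3.4/0.5167 = 6.58 cmH2O·s/L.
C = Vt/(Pplat − PEEP) = 604.54 / (15.0 − 6) = 604.54/9.0 = 67.171 mL/cmH2O.
τ = R × C = 6.58 × 0.06717 L/cmH2O = 0.442 s.
t = −τ·ln(1 − 0.95) = −0.442·ln(0.05) = 1.324 s.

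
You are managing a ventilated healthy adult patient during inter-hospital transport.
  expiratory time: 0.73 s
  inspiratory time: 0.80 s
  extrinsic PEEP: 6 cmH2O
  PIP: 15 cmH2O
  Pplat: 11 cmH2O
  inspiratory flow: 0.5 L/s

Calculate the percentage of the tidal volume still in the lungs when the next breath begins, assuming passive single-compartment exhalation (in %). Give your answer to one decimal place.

32.0

Vt = flow × Ti = 0.5 L/s × 0.80 s × 1000 mL/L = 400.0 mL.
R = (PIP − Pplat)/V̇ = (15 − 11) / 0.5 = 4.0/0.5 = 8.0 cmH2O·s/L.
C = Vt/(Pplat − PEEP) = 400.0 / (11 − 6) = 400.0/5.0 = 80.0 mL/cmH2O.
τ = R × C = 8.0 × 0.08 L/cmH2O = 0.64 s.
Fraction remaining at end-expiration = e^(−Te/τ) = e^(−0.73/0.64) = 0.3196 → 31.96%.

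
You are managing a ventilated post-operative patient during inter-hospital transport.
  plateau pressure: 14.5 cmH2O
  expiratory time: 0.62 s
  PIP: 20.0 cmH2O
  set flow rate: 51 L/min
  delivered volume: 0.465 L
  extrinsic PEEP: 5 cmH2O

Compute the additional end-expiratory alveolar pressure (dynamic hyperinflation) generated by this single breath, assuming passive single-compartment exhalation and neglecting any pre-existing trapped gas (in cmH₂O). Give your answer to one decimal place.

1.3

Flow: 51 L/min ÷ 60 = 0.85 L/s.
R = (PIP − Pplat)/V̇ = (20.0 − 14.5) / 0.85 = 5.5/0.85 = 6.471 cmH2O·s/L.
C = Vt/(Pplat − PEEP) = 465.0 / (14.5 − 5) = 465.0/9.5 = 48.947 mL/cmH2O.
τ = R × C = 6.471 × 0.04895 L/cmH2O = 0.3168 s.
Fraction remaining = e^(−Te/τ) = e^(−0.62/0.3168) = 0.1413; trapped volume = 465.0 × 0.1413 = 65.705 mL.
Additional alveolar pressure from trapping ≈ V_trapped / C = 65.705 / 48.947 = 1.342 cmH2O.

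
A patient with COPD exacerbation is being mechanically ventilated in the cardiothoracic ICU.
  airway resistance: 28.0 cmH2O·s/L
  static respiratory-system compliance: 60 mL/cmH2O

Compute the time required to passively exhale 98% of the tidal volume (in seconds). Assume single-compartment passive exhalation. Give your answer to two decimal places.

τ = R × C = 28.0 × 60 mL/cmH2O = 28.0 × 0.060 L/cmH2O = 1.68 s.
Exhaled fraction f = 1 − e^(−t/τ) → t = −τ·ln(1 − f) = −1.68·ln(0.02) = 6.572 s.

6.57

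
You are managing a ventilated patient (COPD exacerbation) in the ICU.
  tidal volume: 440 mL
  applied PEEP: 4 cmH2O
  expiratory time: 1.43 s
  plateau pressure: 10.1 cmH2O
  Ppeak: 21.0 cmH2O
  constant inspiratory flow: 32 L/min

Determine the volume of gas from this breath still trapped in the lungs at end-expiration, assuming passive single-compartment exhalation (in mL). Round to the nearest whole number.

Flow: 32 L/min ÷ 60 = 0.5333 L/s.
R = (PIP − Pplat)/V̇ = (21.0 − 10.1) / 0.5333 = 10.9/0.5333 = 20.439 cmH2O·s/L.
C = Vt/(Pplat − PEEP) = 440.0 / (10.1 − 4) = 440.0/6.1 = 72.131 mL/cmH2O.
τ = R × C = 20.439 × 0.07213 L/cmH2O = 1.474 s.
Fraction remaining = e^(−Te/τ) = e^(−1.43/1.474) = 0.379.
Trapped volume = 440.0 × 0.379 = 166.76 mL.

167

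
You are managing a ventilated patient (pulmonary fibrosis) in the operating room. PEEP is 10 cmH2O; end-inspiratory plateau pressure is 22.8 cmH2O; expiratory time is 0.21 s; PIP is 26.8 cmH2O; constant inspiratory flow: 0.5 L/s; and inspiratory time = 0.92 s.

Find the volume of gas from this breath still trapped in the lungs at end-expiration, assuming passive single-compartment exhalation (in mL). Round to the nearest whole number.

222

Vt = flow × Ti = 0.5 L/s × 0.92 s × 1000 mL/L = 460.0 mL.
R = (PIP − Pplat)/V̇ = (26.8 − 22.8) / 0.5 = 4.0/0.5 = 8.0 cmH2O·s/L.
C = Vt/(Pplat − PEEP) = 460.0 / (22.8 − 10) = 460.0/12.8 = 35.938 mL/cmH2O.
τ = R × C = 8.0 × 0.03594 L/cmH2O = 0.2875 s.
Fraction remaining = e^(−Te/τ) = e^(−0.21/0.2875) = 0.4817.
Trapped volume = 460.0 × 0.4817 = 221.58 mL.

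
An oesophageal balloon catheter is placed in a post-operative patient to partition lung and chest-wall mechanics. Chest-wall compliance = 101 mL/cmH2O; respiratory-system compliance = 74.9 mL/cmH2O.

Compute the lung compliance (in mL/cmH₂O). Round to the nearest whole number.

290

1/CL = 1/Crs − 1/Ccw.
1/CL = 1/74.9 − 1/101 = 0.00345.
CL = 289.86 mL/cmH2O.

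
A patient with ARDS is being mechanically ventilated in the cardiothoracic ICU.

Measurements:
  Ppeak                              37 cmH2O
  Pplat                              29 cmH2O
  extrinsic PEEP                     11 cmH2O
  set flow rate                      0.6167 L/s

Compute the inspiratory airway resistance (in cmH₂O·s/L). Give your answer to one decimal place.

Raw = (PIP − Pplat) / flow = (37 − 29) / 0.6167 = 8.0 / 0.6167 = 12.972 cmH2O·s/L.

13.0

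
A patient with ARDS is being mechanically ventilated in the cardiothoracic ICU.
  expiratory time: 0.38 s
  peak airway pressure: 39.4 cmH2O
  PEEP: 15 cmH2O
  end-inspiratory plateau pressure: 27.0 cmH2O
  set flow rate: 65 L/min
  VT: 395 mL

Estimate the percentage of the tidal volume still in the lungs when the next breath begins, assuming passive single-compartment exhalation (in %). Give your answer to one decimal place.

Flow: 65 L/min ÷ 60 = 1.0833 L/s.
R = (PIP − Pplat)/V̇ = (39.4 − 27.0) / 1.0833 = 12.4/1.0833 = 11.447 cmH2O·s/L.
C = Vt/(Pplat − PEEP) = 395.0 / (27.0 − 15) = 395.0/12.0 = 32.917 mL/cmH2O.
τ = R × C = 11.447 × 0.03292 L/cmH2O = 0.3768 s.
Fraction remaining at end-expiration = e^(−Te/τ) = e^(−0.38/0.3768) = 0.3648 → 36.48%.

36.5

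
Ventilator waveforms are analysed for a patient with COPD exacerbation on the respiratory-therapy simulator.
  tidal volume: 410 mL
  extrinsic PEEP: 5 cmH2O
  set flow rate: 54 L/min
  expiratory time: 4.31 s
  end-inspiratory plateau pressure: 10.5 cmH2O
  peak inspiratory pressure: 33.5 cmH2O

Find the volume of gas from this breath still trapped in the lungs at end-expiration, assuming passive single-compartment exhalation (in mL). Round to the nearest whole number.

43

Flow: 54 L/min ÷ 60 = 0.9 L/s.
R = (PIP − Pplat)/V̇ = (33.5 − 10.5) / 0.9 = 23.0/0.9 = 25.556 cmH2O·s/L.
C = Vt/(Pplat − PEEP) = 410.0 / (10.5 − 5) = 410.0/5.5 = 74.545 mL/cmH2O.
τ = R × C = 25.556 × 0.07455 L/cmH2O = 1.905 s.
Fraction remaining = e^(−Te/τ) = e^(−4.31/1.905) = 0.1041.
Trapped volume = 410.0 × 0.1041 = 42.681 mL.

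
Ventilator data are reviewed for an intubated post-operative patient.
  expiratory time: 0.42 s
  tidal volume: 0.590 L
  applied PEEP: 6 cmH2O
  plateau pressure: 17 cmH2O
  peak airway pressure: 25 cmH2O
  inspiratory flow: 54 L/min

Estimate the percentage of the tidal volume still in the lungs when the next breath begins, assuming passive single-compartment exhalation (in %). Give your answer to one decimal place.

Flow: 54 L/min ÷ 60 = 0.9 L/s.
R = (PIP − Pplat)/V̇ = (25 − 17) / 0.9 = 8.0/0.9 = 8.889 cmH2O·s/L.
C = Vt/(Pplat − PEEP) = 590.0 / (17 − 6) = 590.0/11.0 = 53.636 mL/cmH2O.
τ = R × C = 8.889 × 0.05364 L/cmH2O = 0.4768 s.
Fraction remaining at end-expiration = e^(−Te/τ) = e^(−0.42/0.4768) = 0.4144 → 41.44%.

41.4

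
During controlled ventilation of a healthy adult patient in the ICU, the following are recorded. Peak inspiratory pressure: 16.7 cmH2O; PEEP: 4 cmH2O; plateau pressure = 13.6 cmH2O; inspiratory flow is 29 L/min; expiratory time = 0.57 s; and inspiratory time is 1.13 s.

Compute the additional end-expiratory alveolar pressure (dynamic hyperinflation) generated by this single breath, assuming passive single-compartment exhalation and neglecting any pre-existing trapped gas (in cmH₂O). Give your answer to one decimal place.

2.0

Flow: 29 L/min ÷ 60 = 0.4833 L/s.
Vt = flow × Ti = 0.4833 L/s × 1.13 s × 1000 mL/L = 546.13 mL.
R = (PIP − Pplat)/V̇ = (16.7 − 13.6) / 0.4833 = 3.1/0.4833 = 6.414 cmH2O·s/L.
C = Vt/(Pplat − PEEP) = 546.13 / (13.6 − 4) = 546.13/9.6 = 56.889 mL/cmH2O.
τ = R × C = 6.414 × 0.05689 L/cmH2O = 0.3649 s.
Fraction remaining = e^(−Te/τ) = e^(−0.57/0.3649) = 0.2097; trapped volume = 546.13 × 0.2097 = 114.52 mL.
Additional alveolar pressure from trapping ≈ V_trapped / C = 114.52 / 56.889 = 2.013 cmH2O.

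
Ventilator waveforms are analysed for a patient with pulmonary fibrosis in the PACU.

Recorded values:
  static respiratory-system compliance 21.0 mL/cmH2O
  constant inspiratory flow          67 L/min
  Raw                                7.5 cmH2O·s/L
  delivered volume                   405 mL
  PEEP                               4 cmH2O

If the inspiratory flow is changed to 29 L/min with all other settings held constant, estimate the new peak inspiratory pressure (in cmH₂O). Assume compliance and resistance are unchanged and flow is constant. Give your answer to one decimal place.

Flow: 67 L/min ÷ 60 = 1.1167 L/s.
New flow: 29 L/min ÷ 60 = 0.4833 L/s.
PIP = Vt/C + R·V̇ + PEEP (constant-flow equation of motion).
Only the resistive term changes: ΔPIP = R × ΔV̇ = 7.5 × (0.4833 − 1.1167) = 7.5 × -0.6334 = -4.751 cmH2O.
Original PIP = 405/21.0 + 7.5×1.1167 + 4 = 31.661 cmH2O; new PIP = 31.661 + (-4.751) = 26.91 cmH2O.

26.9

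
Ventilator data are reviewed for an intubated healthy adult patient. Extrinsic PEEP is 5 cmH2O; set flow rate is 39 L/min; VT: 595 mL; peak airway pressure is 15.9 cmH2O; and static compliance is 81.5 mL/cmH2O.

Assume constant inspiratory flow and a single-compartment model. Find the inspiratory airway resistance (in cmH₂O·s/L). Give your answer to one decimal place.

5.5

Flow: 39 L/min ÷ 60 = 0.65 L/s.
Equation of motion (constant flow): PIP = Vt/C + R·V̇ + PEEP.
R·V̇ = PIP − Vt/C − PEEP = 15.9 − 595/81.5 − 5 = 15.9 − 7.301 − 5 = 3.599 cmH2O.
R = 3.599 / 0.65 = 5.537 cmH2O·s/L.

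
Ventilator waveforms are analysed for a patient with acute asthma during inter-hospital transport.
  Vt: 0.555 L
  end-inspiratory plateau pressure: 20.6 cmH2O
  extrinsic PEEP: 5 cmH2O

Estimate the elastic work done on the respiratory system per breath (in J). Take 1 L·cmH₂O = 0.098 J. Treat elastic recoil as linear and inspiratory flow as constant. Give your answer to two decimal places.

Elastic work ≈ ½ × (Pplat − PEEP) × Vt = 0.5 × (20.6 − 5) × 0.555 L = 0.5 × 15.6 × 0.555 = 4.329 L·cmH2O.
× 0.098 J/(L·cmH2O) → 0.4242 J.

0.42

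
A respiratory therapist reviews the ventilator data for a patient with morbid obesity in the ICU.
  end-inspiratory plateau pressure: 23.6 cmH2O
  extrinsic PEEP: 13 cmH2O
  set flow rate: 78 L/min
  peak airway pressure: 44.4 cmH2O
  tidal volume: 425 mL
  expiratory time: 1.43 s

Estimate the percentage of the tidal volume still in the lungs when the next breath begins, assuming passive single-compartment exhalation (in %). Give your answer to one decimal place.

Flow: 78 L/min ÷ 60 = 1.3 L/s.
R = (PIP − Pplat)/V̇ = (44.4 − 23.6) / 1.3 = 20.8/1.3 = 16.0 cmH2O·s/L.
C = Vt/(Pplat − PEEP) = 425.0 / (23.6 − 13) = 425.0/10.6 = 40.094 mL/cmH2O.
τ = R × C = 16.0 × 0.04009 L/cmH2O = 0.6414 s.
Fraction remaining at end-expiration = e^(−Te/τ) = e^(−1.43/0.6414) = 0.1076 → 10.76%.

10.8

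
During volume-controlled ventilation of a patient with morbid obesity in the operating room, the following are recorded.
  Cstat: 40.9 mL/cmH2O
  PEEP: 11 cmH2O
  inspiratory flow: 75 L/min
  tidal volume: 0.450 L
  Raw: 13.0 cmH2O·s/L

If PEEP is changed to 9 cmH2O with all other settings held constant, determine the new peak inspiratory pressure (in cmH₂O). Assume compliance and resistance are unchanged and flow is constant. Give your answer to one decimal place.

36.3

Flow: 75 L/min ÷ 60 = 1.25 L/s.
PIP = Vt/C + R·V̇ + PEEP (constant-flow equation of motion).
Only the baseline term changes: ΔPIP = ΔPEEP = 9 − 11 = -2.0 cmH2O.
Original PIP = 450/40.9 + 13.0×1.25 + 11 = 38.252 cmH2O; new PIP = 38.252 + (-2.0) = 36.252 cmH2O.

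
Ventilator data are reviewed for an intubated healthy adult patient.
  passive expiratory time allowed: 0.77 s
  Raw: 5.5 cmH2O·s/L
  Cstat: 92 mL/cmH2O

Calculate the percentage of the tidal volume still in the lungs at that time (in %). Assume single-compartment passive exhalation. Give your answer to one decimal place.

21.8

τ = R × C = 5.5 × 92 mL/cmH2O = 5.5 × 0.092 L/cmH2O = 0.506 s.
Passive exhalation: V(t)/V₀ = e^(−t/τ) = e^(−0.77/0.506) = 0.2183.
Fraction remaining = 0.2183 → 21.83%.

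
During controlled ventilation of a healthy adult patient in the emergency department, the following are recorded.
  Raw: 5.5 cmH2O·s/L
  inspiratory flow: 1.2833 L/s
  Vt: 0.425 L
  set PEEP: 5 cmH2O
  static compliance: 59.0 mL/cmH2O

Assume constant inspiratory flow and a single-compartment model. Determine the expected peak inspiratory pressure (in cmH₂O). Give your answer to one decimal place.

Equation of motion (constant flow): PIP = Vt/C + R·V̇ + PEEP.
PIP = 425/59.0 + 5.5×1.2833 + 5 = 7.203 + 7.058 + 5 = 19.261 cmH2O.

19.3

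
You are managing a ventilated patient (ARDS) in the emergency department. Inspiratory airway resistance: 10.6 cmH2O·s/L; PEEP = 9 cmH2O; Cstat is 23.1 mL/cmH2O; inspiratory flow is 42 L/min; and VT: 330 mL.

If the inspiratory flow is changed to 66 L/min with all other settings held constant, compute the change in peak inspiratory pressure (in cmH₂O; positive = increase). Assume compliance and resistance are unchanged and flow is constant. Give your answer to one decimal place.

Flow: 42 L/min ÷ 60 = 0.7 L/s.
New flow: 66 L/min ÷ 60 = 1.1 L/s.
PIP = Vt/C + R·V̇ + PEEP (constant-flow equation of motion).
Only the resistive term changes: ΔPIP = R × ΔV̇ = 10.6 × (1.1 − 0.7) = 10.6 × 0.4 = 4.24 cmH2O.

4.2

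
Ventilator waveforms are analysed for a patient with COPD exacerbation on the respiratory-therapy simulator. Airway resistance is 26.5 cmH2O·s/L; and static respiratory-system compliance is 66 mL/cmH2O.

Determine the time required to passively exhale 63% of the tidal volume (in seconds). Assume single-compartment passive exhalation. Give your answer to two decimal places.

1.74

τ = R × C = 26.5 × 66 mL/cmH2O = 26.5 × 0.066 L/cmH2O = 1.749 s.
Exhaled fraction f = 1 − e^(−t/τ) → t = −τ·ln(1 − f) = −1.749·ln(0.37) = 1.739 s.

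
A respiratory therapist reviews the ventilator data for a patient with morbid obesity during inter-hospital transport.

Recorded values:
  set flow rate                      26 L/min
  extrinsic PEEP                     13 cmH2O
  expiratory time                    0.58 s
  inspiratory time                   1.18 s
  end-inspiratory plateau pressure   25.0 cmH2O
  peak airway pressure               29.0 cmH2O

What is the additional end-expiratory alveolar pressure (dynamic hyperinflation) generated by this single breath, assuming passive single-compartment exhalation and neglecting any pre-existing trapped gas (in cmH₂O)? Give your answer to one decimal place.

2.7

Flow: 26 L/min ÷ 60 = 0.4333 L/s.
Vt = flow × Ti = 0.4333 L/s × 1.18 s × 1000 mL/L = 511.29 mL.
R = (PIP − Pplat)/V̇ = (29.0 − 25.0) / 0.4333 = 4.0/0.4333 = 9.231 cmH2O·s/L.
C = Vt/(Pplat − PEEP) = 511.29 / (25.0 − 13) = 511.29/12.0 = 42.608 mL/cmH2O.
τ = R × C = 9.231 × 0.04261 L/cmH2O = 0.3933 s.
Fraction remaining = e^(−Te/τ) = e^(−0.58/0.3933) = 0.2288; trapped volume = 511.29 × 0.2288 = 116.98 mL.
Additional alveolar pressure from trapping ≈ V_trapped / C = 116.98 / 42.608 = 2.745 cmH2O.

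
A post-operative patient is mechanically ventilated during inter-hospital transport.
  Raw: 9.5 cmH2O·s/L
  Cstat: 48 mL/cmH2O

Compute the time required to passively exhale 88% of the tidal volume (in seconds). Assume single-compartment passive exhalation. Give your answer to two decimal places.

τ = R × C = 9.5 × 48 mL/cmH2O = 9.5 × 0.048 L/cmH2O = 0.456 s.
Exhaled fraction f = 1 − e^(−t/τ) → t = −τ·ln(1 − f) = −0.456·ln(0.12) = 0.9668 s.

0.97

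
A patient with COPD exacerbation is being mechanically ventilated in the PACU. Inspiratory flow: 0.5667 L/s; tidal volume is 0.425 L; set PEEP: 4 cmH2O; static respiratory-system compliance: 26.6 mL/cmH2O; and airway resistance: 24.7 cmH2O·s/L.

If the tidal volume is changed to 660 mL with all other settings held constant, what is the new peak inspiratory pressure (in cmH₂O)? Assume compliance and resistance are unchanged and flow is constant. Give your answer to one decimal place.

PIP = Vt/C + R·V̇ + PEEP (constant-flow equation of motion).
Only the elastic term changes: ΔPIP = ΔVt / C = (660 − 425) / 26.6 = 8.835 cmH2O.
Original PIP = 425/26.6 + 24.7×0.5667 + 4 = 33.975 cmH2O; new PIP = 33.975 + (8.835) = 42.81 cmH2O.

42.8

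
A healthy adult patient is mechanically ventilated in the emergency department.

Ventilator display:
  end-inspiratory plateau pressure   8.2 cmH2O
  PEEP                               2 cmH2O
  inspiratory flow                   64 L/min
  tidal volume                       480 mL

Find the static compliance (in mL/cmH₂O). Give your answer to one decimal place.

77.4

Cstat = Vt / (Pplat − PEEP) = 480 / (8.2 − 2) = 480 / 6.2 = 77.419 mL/cmH2O.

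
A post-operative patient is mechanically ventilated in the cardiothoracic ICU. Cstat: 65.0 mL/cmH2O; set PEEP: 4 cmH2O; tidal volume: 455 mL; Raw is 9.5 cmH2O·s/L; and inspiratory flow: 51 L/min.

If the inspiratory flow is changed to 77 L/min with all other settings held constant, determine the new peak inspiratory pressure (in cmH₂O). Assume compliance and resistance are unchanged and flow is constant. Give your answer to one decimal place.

23.2

Flow: 51 L/min ÷ 60 = 0.85 L/s.
New flow: 77 L/min ÷ 60 = 1.2833 L/s.
PIP = Vt/C + R·V̇ + PEEP (constant-flow equation of motion).
Only the resistive term changes: ΔPIP = R × ΔV̇ = 9.5 × (1.2833 − 0.85) = 9.5 × 0.4333 = 4.116 cmH2O.
Original PIP = 455/65.0 + 9.5×0.85 + 4 = 19.075 cmH2O; new PIP = 19.075 + (4.116) = 23.191 cmH2O.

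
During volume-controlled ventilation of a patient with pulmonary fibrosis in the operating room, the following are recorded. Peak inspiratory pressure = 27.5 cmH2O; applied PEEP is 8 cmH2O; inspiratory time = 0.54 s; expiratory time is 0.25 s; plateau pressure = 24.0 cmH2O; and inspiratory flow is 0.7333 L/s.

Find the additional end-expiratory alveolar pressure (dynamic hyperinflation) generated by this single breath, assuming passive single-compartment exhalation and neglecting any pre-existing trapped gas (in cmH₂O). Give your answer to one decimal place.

Vt = flow × Ti = 0.7333 L/s × 0.54 s × 1000 mL/L = 395.98 mL.
R = (PIP − Pplat)/V̇ = (27.5 − 24.0) / 0.7333 = 3.5/0.7333 = 4.773 cmH2O·s/L.
C = Vt/(Pplat − PEEP) = 395.98 / (24.0 − 8) = 395.98/16.0 = 24.749 mL/cmH2O.
τ = R × C = 4.773 × 0.02475 L/cmH2O = 0.1181 s.
Fraction remaining = e^(−Te/τ) = e^(−0.25/0.1181) = 0.1204; trapped volume = 395.98 × 0.1204 = 47.676 mL.
Additional alveolar pressure from trapping ≈ V_trapped / C = 47.676 / 24.749 = 1.926 cmH2O.

1.9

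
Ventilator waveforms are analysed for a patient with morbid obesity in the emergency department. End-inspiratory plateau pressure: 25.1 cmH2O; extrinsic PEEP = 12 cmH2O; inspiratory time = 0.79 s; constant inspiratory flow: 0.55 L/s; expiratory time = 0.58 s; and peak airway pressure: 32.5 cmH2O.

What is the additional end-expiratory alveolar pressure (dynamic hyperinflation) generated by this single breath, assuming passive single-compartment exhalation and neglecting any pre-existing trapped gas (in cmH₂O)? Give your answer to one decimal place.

3.6

Vt = flow × Ti = 0.55 L/s × 0.79 s × 1000 mL/L = 434.5 mL.
R = (PIP − Pplat)/V̇ = (32.5 − 25.1) / 0.55 = 7.4/0.55 = 13.455 cmH2O·s/L.
C = Vt/(Pplat − PEEP) = 434.5 / (25.1 − 12) = 434.5/13.1 = 33.168 mL/cmH2O.
τ = R × C = 13.455 × 0.03317 L/cmH2O = 0.4463 s.
Fraction remaining = e^(−Te/τ) = e^(−0.58/0.4463) = 0.2726; trapped volume = 434.5 × 0.2726 = 118.44 mL.
Additional alveolar pressure from trapping ≈ V_trapped / C = 118.44 / 33.168 = 3.571 cmH2O.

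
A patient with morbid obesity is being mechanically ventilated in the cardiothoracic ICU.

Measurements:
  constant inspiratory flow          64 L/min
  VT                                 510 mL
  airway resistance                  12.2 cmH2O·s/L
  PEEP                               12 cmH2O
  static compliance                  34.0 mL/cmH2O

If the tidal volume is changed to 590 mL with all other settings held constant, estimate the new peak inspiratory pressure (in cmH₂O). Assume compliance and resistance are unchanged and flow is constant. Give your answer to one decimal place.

42.4

Flow: 64 L/min ÷ 60 = 1.0667 L/s.
PIP = Vt/C + R·V̇ + PEEP (constant-flow equation of motion).
Only the elastic term changes: ΔPIP = ΔVt / C = (590 − 510) / 34.0 = 2.353 cmH2O.
Original PIP = 510/34.0 + 12.2×1.0667 + 12 = 40.014 cmH2O; new PIP = 40.014 + (2.353) = 42.367 cmH2O.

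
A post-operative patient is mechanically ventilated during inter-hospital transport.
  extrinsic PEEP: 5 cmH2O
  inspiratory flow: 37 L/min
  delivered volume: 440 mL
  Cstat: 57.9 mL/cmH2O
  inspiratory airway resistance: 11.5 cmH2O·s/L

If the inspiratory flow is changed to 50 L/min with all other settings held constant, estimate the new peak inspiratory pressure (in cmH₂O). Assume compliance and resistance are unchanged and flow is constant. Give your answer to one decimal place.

22.2

Flow: 37 L/min ÷ 60 = 0.6167 L/s.
New flow: 50 L/min ÷ 60 = 0.8333 L/s.
PIP = Vt/C + R·V̇ + PEEP (constant-flow equation of motion).
Only the resistive term changes: ΔPIP = R × ΔV̇ = 11.5 × (0.8333 − 0.6167) = 11.5 × 0.2166 = 2.491 cmH2O.
Original PIP = 440/57.9 + 11.5×0.6167 + 5 = 19.691 cmH2O; new PIP = 19.691 + (2.491) = 22.182 cmH2O.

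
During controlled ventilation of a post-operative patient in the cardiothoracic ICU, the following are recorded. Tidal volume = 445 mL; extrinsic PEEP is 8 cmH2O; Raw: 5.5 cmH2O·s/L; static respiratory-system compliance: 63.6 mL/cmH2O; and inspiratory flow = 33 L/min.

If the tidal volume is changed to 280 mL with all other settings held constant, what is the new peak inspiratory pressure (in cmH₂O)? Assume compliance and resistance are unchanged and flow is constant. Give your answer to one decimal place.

Flow: 33 L/min ÷ 60 = 0.55 L/s.
PIP = Vt/C + R·V̇ + PEEP (constant-flow equation of motion).
Only the elastic term changes: ΔPIP = ΔVt / C = (280 − 445) / 63.6 = -2.594 cmH2O.
Original PIP = 445/63.6 + 5.5×0.55 + 8 = 18.022 cmH2O; new PIP = 18.022 + (-2.594) = 15.428 cmH2O.

15.4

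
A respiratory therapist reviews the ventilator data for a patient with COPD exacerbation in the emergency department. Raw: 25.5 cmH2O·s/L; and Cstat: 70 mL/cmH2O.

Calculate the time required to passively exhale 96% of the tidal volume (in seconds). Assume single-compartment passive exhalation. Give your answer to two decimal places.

τ = R × C = 25.5 × 70 mL/cmH2O = 25.5 × 0.070 L/cmH2O = 1.785 s.
Exhaled fraction f = 1 − e^(−t/τ) → t = −τ·ln(1 − f) = −1.785·ln(0.04) = 5.746 s.

5.75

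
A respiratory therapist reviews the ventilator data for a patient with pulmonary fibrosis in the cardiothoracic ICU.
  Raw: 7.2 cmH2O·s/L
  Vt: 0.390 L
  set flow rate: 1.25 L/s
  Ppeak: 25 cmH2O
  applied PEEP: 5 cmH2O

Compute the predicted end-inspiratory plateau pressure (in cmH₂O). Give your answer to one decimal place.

16.0

Pplat = PIP − Raw × flow = 25 − 7.2 × 1.25 = 25 − 9.0 = 16.0 cmH2O.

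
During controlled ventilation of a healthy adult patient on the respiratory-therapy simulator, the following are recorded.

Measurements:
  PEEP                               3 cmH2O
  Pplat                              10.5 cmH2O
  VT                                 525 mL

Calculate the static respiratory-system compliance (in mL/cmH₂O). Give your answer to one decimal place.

Cstat = Vt / (Pplat − PEEP) = 525 / (10.5 − 3) = 525 / 7.5 = 70.0 mL/cmH2O.

70.0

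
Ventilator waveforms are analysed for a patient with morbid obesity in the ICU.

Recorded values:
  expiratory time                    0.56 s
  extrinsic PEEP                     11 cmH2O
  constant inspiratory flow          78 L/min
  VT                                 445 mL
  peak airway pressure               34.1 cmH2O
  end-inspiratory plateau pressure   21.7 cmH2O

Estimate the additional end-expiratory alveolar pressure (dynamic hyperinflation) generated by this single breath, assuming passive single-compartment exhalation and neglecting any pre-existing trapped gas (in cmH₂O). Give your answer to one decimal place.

Flow: 78 L/min ÷ 60 = 1.3 L/s.
R = (PIP − Pplat)/V̇ = (34.1 − 21.7) / 1.3 = 12.4/1.3 = 9.538 cmH2O·s/L.
C = Vt/(Pplat − PEEP) = 445.0 / (21.7 − 11) = 445.0/10.7 = 41.589 mL/cmH2O.
τ = R × C = 9.538 × 0.04159 L/cmH2O = 0.3967 s.
Fraction remaining = e^(−Te/τ) = e^(−0.56/0.3967) = 0.2437; trapped volume = 445.0 × 0.2437 = 108.45 mL.
Additional alveolar pressure from trapping ≈ V_trapped / C = 108.45 / 41.589 = 2.608 cmH2O.

2.6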